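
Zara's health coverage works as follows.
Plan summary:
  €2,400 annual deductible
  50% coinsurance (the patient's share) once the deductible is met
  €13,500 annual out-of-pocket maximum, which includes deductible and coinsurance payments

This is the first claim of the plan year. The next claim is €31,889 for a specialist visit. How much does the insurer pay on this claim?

€18,389

The full €2,400 deductible is still open; €2,400 of this bill applies to it.
That leaves €31,889 − €2,400 = €29,489 for coinsurance.
Patient's 50% share of €29,489 is €14,744.50.
Patient responsibility before any cap: €2,400 + €14,744.50 = €17,144.50.
Adding €17,144.50 to the €0 already spent would give €17,144.50, which exceeds the €13,500 cap; the patient pays just €13,500 − €0 = €13,500.
The plan picks up €31,889 − €13,500 = €18,389.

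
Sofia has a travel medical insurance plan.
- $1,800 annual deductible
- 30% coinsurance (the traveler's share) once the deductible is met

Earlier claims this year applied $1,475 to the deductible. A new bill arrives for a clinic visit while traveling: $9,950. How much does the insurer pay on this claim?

$6,737.50

$1,475 of the $1,800 deductible is already met, leaving $325.
The remaining $9,625 (= $9,950 − $325) moves to coinsurance.
Traveler's 30% share of $9,625 is $2,887.50.
So the traveler owes $325 + $2,887.50 = $3,212.50.
Insurer pays the balance: $9,950 − $3,212.50 = $6,737.50.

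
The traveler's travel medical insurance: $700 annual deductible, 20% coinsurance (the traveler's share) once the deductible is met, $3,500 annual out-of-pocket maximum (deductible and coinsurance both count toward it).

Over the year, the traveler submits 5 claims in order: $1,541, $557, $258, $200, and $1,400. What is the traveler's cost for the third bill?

Claim 1 — $1,541: deductible takes $700, $841 remains; traveler's 20% is $168.20. Traveler owes $868.20 (running OOP $868.20).
Claim 2 — $557: deductible already satisfied, so traveler's share is 20% × $557 = $111.40. Traveler pays $111.40; OOP now $979.60.
Claim 3 — $258: 20% coinsurance on $258 = $51.60. Traveler owes $51.60 (running OOP $1,031.20).

$51.60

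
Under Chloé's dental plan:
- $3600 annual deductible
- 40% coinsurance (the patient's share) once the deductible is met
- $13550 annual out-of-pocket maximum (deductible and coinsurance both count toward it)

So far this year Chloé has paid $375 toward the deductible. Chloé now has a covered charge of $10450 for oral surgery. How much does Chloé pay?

$6115

$375 of the $3600 deductible is already met, leaving $3225.
That leaves $10450 − $3225 = $7225 for coinsurance.
Patient's 40% share of $7225 is $2890.
That puts the patient's cost at $3225 + $2890 = $6115 before any cap.
Total out-of-pocket so far would be $375 + $6115 = $6490, below the $13550 cap — no reduction.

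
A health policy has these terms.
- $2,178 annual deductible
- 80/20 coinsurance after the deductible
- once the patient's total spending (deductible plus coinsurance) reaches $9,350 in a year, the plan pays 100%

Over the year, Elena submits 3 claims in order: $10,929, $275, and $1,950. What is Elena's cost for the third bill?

Claim 1 ($10,929): $2,178 to deductible, leaving $8,751; coinsurance $8,751 × 20% = $1,750.20. Patient pays $3,928.20; OOP now $3,928.20.
Claim 2 ($275): deductible already satisfied, so patient's share is 20% × $275 = $55. Patient owes $55 (running OOP $3,983.20).
Claim 3 ($1,950): 20% coinsurance on $1,950 = $390. Cost to patient: $390. OOP to date $4,373.20.

$390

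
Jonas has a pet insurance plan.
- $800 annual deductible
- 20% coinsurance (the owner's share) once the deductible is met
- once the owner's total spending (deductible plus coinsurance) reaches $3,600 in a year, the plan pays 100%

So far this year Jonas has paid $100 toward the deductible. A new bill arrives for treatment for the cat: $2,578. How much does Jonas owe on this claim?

$1,075.60

Deductible still to meet: $800 − $100 = $700.
That leaves $2,578 − $700 = $1,878 for coinsurance.
Owner's 20% share of $1,878 is $375.60.
So the owner owes $700 + $375.60 = $1,075.60 before any cap.
Cumulative spending $100 + $1,075.60 = $1,175.60 stays under the $3,600 maximum.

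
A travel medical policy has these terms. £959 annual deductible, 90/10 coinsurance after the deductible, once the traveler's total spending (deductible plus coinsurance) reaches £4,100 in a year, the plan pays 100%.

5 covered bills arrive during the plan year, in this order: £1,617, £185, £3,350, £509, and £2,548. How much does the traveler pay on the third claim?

#1 (£1,617): deductible takes £959, £658 remains; 10% of £658 = £65.80. Traveler pays £1,024.80; OOP now £1,024.80.
#2 (£185): deductible met; 10% of £185 = £18.50. Cost to traveler: £18.50. OOP to date £1,043.30.
#3 (£3,350): 10% coinsurance on £3,350 = £335. Cost to traveler: £335. OOP to date £1,378.30.

£335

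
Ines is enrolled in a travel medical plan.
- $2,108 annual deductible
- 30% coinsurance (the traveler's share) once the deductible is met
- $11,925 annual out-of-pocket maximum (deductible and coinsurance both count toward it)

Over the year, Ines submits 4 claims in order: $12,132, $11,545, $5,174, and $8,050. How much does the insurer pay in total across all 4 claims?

Bill 1, $12,132: $2,108 to deductible, leaving $10,024; traveler's 30% is $3,007.20. Cost to traveler: $5,115.20. OOP to date $5,115.20. Insurer: $12,132 − $5,115.20 = $7,016.80.
Bill 2, $11,545: deductible met; 30% of $11,545 = $3,463.50. Cost to traveler: $3,463.50. OOP to date $8,578.70. Insurer: $11,545 − $3,463.50 = $8,081.50.
Bill 3, $5,174: deductible already satisfied, so traveler's share is 30% × $5,174 = $1,552.20. Cost to traveler: $1,552.20. OOP to date $10,130.90. Plan pays $5,174 − $1,552.20 = $3,621.80.
Bill 4, $8,050: deductible met; 30% of $8,050 = $2,415. That would push OOP to $12,545.90, over the $11,925 cap, so traveler pays $11,925 − $10,130.90 = $1,794.10. Insurer: $8,050 − $1,794.10 = $6,255.90.
Insurer total = bills − traveler's total = $36,901 − $11,925 = $24,976.

$24,976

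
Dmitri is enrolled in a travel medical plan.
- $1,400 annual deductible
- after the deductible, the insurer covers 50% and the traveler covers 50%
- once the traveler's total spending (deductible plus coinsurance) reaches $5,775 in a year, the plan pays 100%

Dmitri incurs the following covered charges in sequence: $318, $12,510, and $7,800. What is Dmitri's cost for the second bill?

Claim 1 — $318: all of it applies to the deductible. Cost to traveler: $318. OOP to date $318.
Claim 2 — $12,510: $1,082 to deductible, leaving $11,428; traveler's 50% is $5,714. Together that's $1,082 + $5,714 = $6,796. That would push OOP to $7,114, over the $5,775 cap, so traveler pays $5,775 − $318 = $5,457.

$5,457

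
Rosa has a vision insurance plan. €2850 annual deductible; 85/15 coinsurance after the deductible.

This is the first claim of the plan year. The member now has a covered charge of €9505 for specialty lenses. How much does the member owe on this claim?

Deductible not yet touched, so the first €2850 of the bill goes to the deductible.
The remaining €6655 (= €9505 − €2850) moves to coinsurance.
Coinsurance: €6655 × 15% = €998.25.
That puts the member's cost at €2850 + €998.25 = €3848.25.

€3848.25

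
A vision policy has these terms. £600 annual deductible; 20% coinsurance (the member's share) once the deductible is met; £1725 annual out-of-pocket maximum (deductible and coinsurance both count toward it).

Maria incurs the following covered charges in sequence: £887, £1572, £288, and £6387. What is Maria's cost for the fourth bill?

Claim 1 — £887: deductible takes £600, £287 remains; coinsurance £287 × 20% = £57.40. Member pays £657.40; OOP now £657.40.
Claim 2 — £1572: deductible met; 20% of £1572 = £314.40. Member pays £314.40; OOP now £971.80.
Claim 3 — £288: deductible met; 20% of £288 = £57.60. Member owes £57.60 (running OOP £1029.40).
Claim 4 — £6387: deductible already satisfied, so member's share is 20% × £6387 = £1277.40. That would push OOP to £2306.80, over the £1725 cap, so member pays £1725 − £1029.40 = £695.60.

£695.60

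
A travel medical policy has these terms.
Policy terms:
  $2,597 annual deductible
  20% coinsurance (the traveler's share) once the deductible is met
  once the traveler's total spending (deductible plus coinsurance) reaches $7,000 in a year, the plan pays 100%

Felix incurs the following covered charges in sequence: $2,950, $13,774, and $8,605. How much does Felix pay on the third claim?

$1,577.60

Claim 1 ($2,950): $2,597 to deductible, leaving $353; 20% of $353 = $70.60. Cost to traveler: $2,667.60. OOP to date $2,667.60.
Claim 2 ($13,774): deductible already satisfied, so traveler's share is 20% × $13,774 = $2,754.80. Traveler owes $2,754.80 (running OOP $5,422.40).
Claim 3 ($8,605): 20% coinsurance on $8,605 = $1,721. That would push OOP to $7,143.40, over the $7,000 cap, so traveler pays $7,000 − $5,422.40 = $1,577.60.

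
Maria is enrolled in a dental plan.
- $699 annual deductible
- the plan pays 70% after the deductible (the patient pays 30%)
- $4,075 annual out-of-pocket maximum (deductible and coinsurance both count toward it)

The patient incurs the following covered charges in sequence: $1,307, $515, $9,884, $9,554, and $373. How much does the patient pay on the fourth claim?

$73.90

Claim 1 ($1,307): $699 to deductible, leaving $608; 30% of $608 = $182.40. Patient pays $881.40; OOP now $881.40.
Claim 2 ($515): deductible already satisfied, so patient's share is 30% × $515 = $154.50. Patient owes $154.50 (running OOP $1,035.90).
Claim 3 ($9,884): deductible met; 30% of $9,884 = $2,965.20. Patient owes $2,965.20 (running OOP $4,001.10).
Claim 4 ($9,554): 30% coinsurance on $9,554 = $2,866.20. That would push OOP to $6,867.30, over the $4,075 cap, so patient pays $4,075 − $4,001.10 = $73.90.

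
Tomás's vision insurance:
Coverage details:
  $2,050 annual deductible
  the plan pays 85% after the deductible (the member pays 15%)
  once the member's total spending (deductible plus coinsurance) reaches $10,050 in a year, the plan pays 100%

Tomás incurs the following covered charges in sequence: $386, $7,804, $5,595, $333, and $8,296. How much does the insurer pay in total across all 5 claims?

$17,309.40

Claim 1 — $386: all of it applies to the deductible. Member owes $386 (running OOP $386). Plan pays $386 − $386 = $0.
Claim 2 — $7,804: $1,664 finishes the deductible; $6,140 goes to coinsurance; 15% of $6,140 = $921. Member owes $2,585 (running OOP $2,971). Insurer: $7,804 − $2,585 = $5,219.
Claim 3 — $5,595: deductible already satisfied, so member's share is 15% × $5,595 = $839.25. Cost to member: $839.25. OOP to date $3,810.25. Insurer: $5,595 − $839.25 = $4,755.75.
Claim 4 — $333: deductible met; 15% of $333 = $49.95. Member pays $49.95; OOP now $3,860.20. Plan pays $333 − $49.95 = $283.05.
Claim 5 — $8,296: 15% coinsurance on $8,296 = $1,244.40. Member pays $1,244.40; OOP now $5,104.60. Insurer: $8,296 − $1,244.40 = $7,051.60.
Insurer total: $0 + $5,219 + $4,755.75 + $283.05 + $7,051.60 = $17,309.40.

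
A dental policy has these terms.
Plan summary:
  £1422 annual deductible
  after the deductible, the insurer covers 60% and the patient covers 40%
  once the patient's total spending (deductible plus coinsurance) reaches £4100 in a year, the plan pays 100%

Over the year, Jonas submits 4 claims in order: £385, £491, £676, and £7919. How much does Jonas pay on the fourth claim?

£2626

Claim 1 (£385): fully absorbed by the deductible. Patient owes £385 (running OOP £385).
Claim 2 (£491): all of it applies to the deductible. Cost to patient: £491. OOP to date £876.
Claim 3 (£676): deductible takes £546, £130 remains; 40% of £130 = £52. Patient pays £598; OOP now £1474.
Claim 4 (£7919): 40% coinsurance on £7919 = £3167.60. OOP would hit £4641.60 > £4100, so the cap limits the patient to £4100 − £1474 = £2626.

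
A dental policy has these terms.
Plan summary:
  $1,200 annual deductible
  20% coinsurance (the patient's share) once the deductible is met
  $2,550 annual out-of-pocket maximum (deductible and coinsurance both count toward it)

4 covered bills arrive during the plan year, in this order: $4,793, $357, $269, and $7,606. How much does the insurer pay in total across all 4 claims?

Claim 1 — $4,793: $1,200 to deductible, leaving $3,593; coinsurance $3,593 × 20% = $718.60. Patient owes $1,918.60 (running OOP $1,918.60). Insurer: $4,793 − $1,918.60 = $2,874.40.
Claim 2 — $357: deductible already satisfied, so patient's share is 20% × $357 = $71.40. Patient owes $71.40 (running OOP $1,990). Insurer: $357 − $71.40 = $285.60.
Claim 3 — $269: deductible met; 20% of $269 = $53.80. Patient pays $53.80; OOP now $2,043.80. Plan pays $269 − $53.80 = $215.20.
Claim 4 — $7,606: deductible already satisfied, so patient's share is 20% × $7,606 = $1,521.20. Adding that to $2,043.80 gives $3,565, past the $2,550 cap; patient pays only $2,550 − $2,043.80 = $506.20. Insurer: $7,606 − $506.20 = $7,099.80.
Insurer total: $2,874.40 + $285.60 + $215.20 + $7,099.80 = $10,475.

$10,475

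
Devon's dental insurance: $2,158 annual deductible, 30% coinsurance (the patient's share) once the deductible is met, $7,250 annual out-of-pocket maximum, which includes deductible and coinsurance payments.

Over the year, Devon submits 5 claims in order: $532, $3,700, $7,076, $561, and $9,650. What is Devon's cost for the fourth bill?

$168.30

#1 ($532): entire amount goes to the deductible. Patient pays $532; OOP now $532.
#2 ($3,700): $1,626 finishes the deductible; $2,074 goes to coinsurance; patient's 30% is $622.20. Cost to patient: $2,248.20. OOP to date $2,780.20.
#3 ($7,076): deductible already satisfied, so patient's share is 30% × $7,076 = $2,122.80. Patient pays $2,122.80; OOP now $4,903.
#4 ($561): deductible already satisfied, so patient's share is 30% × $561 = $168.30. Patient owes $168.30 (running OOP $5,071.30).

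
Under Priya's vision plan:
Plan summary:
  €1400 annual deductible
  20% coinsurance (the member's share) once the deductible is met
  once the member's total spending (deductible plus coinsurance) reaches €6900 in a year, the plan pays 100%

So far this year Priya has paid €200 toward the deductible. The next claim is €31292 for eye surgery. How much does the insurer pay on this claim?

€24592

Deductible still to meet: €1400 − €200 = €1200.
That leaves €31292 − €1200 = €30092 for coinsurance.
Member's 20% share of €30092 is €6018.40.
Member responsibility before any cap: €1200 + €6018.40 = €7218.40.
Adding €7218.40 to the €200 already spent would give €7418.40, which exceeds the €6900 cap; the member pays just €6900 − €200 = €6700.
The insurer covers the remainder: €31292 − €6700 = €24592.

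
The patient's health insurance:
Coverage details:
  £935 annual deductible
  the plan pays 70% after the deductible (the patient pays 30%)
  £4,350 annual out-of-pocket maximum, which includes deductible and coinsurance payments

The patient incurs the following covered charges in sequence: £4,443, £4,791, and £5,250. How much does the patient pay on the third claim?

£925.30

Claim 1 — £4,443: £935 to deductible, leaving £3,508; patient's 30% is £1,052.40. Patient owes £1,987.40 (running OOP £1,987.40).
Claim 2 — £4,791: 30% coinsurance on £4,791 = £1,437.30. Cost to patient: £1,437.30. OOP to date £3,424.70.
Claim 3 — £5,250: 30% coinsurance on £5,250 = £1,575. That would push OOP to £4,999.70, over the £4,350 cap, so patient pays £4,350 − £3,424.70 = £925.30.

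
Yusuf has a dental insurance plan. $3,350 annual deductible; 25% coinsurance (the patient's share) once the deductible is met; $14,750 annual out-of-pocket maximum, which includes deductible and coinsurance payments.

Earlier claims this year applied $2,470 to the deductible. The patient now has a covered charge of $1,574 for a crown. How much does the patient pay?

$1,053.50

Remaining deductible: $3,350 − $2,470 = $880.
After the $880 deductible portion, $1,574 − $880 = $694 is subject to coinsurance.
25% of $694 = $173.50 falls to the patient.
Patient responsibility before any cap: $880 + $173.50 = $1,053.50.
Total out-of-pocket so far would be $2,470 + $1,053.50 = $3,523.50, below the $14,750 cap — no reduction.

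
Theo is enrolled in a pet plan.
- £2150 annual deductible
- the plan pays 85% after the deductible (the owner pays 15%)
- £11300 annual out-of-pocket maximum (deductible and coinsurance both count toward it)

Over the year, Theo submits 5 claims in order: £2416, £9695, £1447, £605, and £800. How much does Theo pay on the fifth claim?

Claim 1 — £2416: £2150 finishes the deductible; £266 goes to coinsurance; owner's 15% is £39.90. Owner owes £2189.90 (running OOP £2189.90).
Claim 2 — £9695: 15% coinsurance on £9695 = £1454.25. Cost to owner: £1454.25. OOP to date £3644.15.
Claim 3 — £1447: 15% coinsurance on £1447 = £217.05. Owner owes £217.05 (running OOP £3861.20).
Claim 4 — £605: 15% coinsurance on £605 = £90.75. Cost to owner: £90.75. OOP to date £3951.95.
Claim 5 — £800: 15% coinsurance on £800 = £120. Owner pays £120; OOP now £4071.95.

£120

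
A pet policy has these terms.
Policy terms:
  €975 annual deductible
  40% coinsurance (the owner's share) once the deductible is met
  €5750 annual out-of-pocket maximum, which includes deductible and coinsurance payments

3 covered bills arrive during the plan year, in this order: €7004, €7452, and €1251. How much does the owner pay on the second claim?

€2363.40

Bill 1, €7004: €975 to deductible, leaving €6029; owner's 40% is €2411.60. Owner owes €3386.60 (running OOP €3386.60).
Bill 2, €7452: deductible already satisfied, so owner's share is 40% × €7452 = €2980.80. Adding that to €3386.60 gives €6367.40, past the €5750 cap; owner pays only €5750 − €3386.60 = €2363.40.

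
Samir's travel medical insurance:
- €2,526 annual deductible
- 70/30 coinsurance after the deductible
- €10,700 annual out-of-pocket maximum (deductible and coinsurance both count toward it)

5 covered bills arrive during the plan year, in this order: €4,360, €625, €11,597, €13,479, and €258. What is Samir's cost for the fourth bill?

Claim 1 — €4,360: €2,526 finishes the deductible; €1,834 goes to coinsurance; traveler's 30% is €550.20. Traveler pays €3,076.20; OOP now €3,076.20.
Claim 2 — €625: deductible met; 30% of €625 = €187.50. Traveler owes €187.50 (running OOP €3,263.70).
Claim 3 — €11,597: deductible met; 30% of €11,597 = €3,479.10. Traveler owes €3,479.10 (running OOP €6,742.80).
Claim 4 — €13,479: deductible already satisfied, so traveler's share is 30% × €13,479 = €4,043.70. OOP would hit €10,786.50 > €10,700, so the cap limits the traveler to €10,700 − €6,742.80 = €3,957.20.

€3,957.20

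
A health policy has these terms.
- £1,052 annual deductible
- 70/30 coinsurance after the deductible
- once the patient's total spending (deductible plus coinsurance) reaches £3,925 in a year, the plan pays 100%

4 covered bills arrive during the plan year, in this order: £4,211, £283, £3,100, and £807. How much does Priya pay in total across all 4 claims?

Bill 1, £4,211: £1,052 finishes the deductible; £3,159 goes to coinsurance; 30% of £3,159 = £947.70. Patient pays £1,999.70; OOP now £1,999.70.
Bill 2, £283: deductible already satisfied, so patient's share is 30% × £283 = £84.90. Cost to patient: £84.90. OOP to date £2,084.60.
Bill 3, £3,100: 30% coinsurance on £3,100 = £930. Patient owes £930 (running OOP £3,014.60).
Bill 4, £807: 30% coinsurance on £807 = £242.10. Patient pays £242.10; OOP now £3,256.70.
Total paid by the patient: £1,999.70 + £84.90 + £930 + £242.10 = £3,256.70.

£3,256.70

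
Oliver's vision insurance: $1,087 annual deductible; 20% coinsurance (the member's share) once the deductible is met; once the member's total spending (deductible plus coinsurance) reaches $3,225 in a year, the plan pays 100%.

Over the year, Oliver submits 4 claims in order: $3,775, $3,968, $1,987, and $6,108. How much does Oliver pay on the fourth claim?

$409.40

Claim 1 ($3,775): deductible takes $1,087, $2,688 remains; member's 20% is $537.60. Member owes $1,624.60 (running OOP $1,624.60).
Claim 2 ($3,968): deductible already satisfied, so member's share is 20% × $3,968 = $793.60. Member owes $793.60 (running OOP $2,418.20).
Claim 3 ($1,987): 20% coinsurance on $1,987 = $397.40. Cost to member: $397.40. OOP to date $2,815.60.
Claim 4 ($6,108): deductible already satisfied, so member's share is 20% × $6,108 = $1,221.60. Adding that to $2,815.60 gives $4,037.20, past the $3,225 cap; member pays only $3,225 − $2,815.60 = $409.40.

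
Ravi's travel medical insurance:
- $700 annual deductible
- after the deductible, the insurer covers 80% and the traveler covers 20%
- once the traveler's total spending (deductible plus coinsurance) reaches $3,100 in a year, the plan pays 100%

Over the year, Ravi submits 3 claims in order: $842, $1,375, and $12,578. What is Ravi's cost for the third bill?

$2,096.60

#1 ($842): $700 to deductible, leaving $142; 20% of $142 = $28.40. Traveler pays $728.40; OOP now $728.40.
#2 ($1,375): deductible met; 20% of $1,375 = $275. Traveler pays $275; OOP now $1,003.40.
#3 ($12,578): 20% coinsurance on $12,578 = $2,515.60. Adding that to $1,003.40 gives $3,519, past the $3,100 cap; traveler pays only $3,100 − $1,003.40 = $2,096.60.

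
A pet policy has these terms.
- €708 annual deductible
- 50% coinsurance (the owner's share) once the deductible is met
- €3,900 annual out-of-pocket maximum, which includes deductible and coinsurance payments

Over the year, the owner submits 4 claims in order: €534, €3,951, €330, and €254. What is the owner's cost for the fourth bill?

€127

#1 (€534): all of it applies to the deductible. Cost to owner: €534. OOP to date €534.
#2 (€3,951): €174 to deductible, leaving €3,777; owner's 50% is €1,888.50. Owner owes €2,062.50 (running OOP €2,596.50).
#3 (€330): deductible already satisfied, so owner's share is 50% × €330 = €165. Owner owes €165 (running OOP €2,761.50).
#4 (€254): deductible met; 50% of €254 = €127. Cost to owner: €127. OOP to date €2,888.50.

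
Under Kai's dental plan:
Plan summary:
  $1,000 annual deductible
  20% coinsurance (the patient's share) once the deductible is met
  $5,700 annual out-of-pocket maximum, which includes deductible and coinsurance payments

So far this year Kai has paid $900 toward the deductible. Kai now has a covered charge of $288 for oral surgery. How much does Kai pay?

$900 of the $1,000 deductible is already met, leaving $100.
That leaves $288 − $100 = $188 for coinsurance.
Patient's 20% share of $188 is $37.60.
So the patient owes $100 + $37.60 = $137.60 before any cap.
Year-to-date out-of-pocket becomes $900 + $137.60 = $1,037.60, still under the $5,700 maximum, so no cap applies.

$137.60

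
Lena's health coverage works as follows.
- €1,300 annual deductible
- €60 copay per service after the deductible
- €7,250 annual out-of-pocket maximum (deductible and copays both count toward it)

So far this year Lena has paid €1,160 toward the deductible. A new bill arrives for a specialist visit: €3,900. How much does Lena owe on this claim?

€200

Remaining deductible: €1,300 − €1,160 = €140.
The remaining €3,760 (= €3,900 − €140) moves to the copay.
Copay on this service: €60.
That puts the patient's cost at €140 + €60 = €200 before any cap.
Total out-of-pocket so far would be €1,160 + €200 = €1,360, below the €7,250 cap — no reduction.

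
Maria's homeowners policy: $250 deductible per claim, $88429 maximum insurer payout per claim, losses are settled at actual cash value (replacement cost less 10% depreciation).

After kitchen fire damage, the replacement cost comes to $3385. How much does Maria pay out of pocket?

Depreciate 10%: the covered value is $3385 × 0.9 = $3046.50.
After the deductible, $3046.50 − $250 = $2796.50 remains.
$2796.50 ≤ $88429, so the limit doesn't bind; insurer pays $2796.50.
Homeowner's share is the uncovered remainder: $3385 − $2796.50 = $588.50.

$588.50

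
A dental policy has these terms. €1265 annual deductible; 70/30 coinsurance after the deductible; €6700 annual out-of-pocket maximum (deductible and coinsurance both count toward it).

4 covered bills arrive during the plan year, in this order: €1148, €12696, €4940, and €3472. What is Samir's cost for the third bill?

€1482

Claim 1 — €1148: fully absorbed by the deductible. Patient owes €1148 (running OOP €1148).
Claim 2 — €12696: deductible takes €117, €12579 remains; patient's 30% is €3773.70. Cost to patient: €3890.70. OOP to date €5038.70.
Claim 3 — €4940: 30% coinsurance on €4940 = €1482. Patient owes €1482 (running OOP €6520.70).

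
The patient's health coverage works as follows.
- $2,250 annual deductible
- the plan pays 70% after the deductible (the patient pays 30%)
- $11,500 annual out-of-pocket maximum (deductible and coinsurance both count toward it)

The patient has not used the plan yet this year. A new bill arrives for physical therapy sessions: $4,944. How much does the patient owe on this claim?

$3,058.20

Deductible not yet touched, so the first $2,250 of the bill goes to the deductible.
That leaves $4,944 − $2,250 = $2,694 for coinsurance.
Coinsurance: $2,694 × 30% = $808.20.
So the patient owes $2,250 + $808.20 = $3,058.20 before any cap.
Cumulative spending $0 + $3,058.20 = $3,058.20 stays under the $11,500 maximum.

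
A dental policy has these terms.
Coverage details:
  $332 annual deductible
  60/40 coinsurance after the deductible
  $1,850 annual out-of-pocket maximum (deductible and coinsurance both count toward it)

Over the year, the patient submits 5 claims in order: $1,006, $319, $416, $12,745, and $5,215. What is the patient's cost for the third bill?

#1 ($1,006): deductible takes $332, $674 remains; coinsurance $674 × 40% = $269.60. Cost to patient: $601.60. OOP to date $601.60.
#2 ($319): deductible already satisfied, so patient's share is 40% × $319 = $127.60. Patient owes $127.60 (running OOP $729.20).
#3 ($416): deductible met; 40% of $416 = $166.40. Cost to patient: $166.40. OOP to date $895.60.

$166.40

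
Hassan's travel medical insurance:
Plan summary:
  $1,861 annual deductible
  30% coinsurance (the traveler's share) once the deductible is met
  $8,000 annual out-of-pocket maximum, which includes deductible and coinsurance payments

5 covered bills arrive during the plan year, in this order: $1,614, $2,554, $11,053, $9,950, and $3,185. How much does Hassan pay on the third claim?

Claim 1 — $1,614: all of it applies to the deductible. Cost to traveler: $1,614. OOP to date $1,614.
Claim 2 — $2,554: $247 finishes the deductible; $2,307 goes to coinsurance; traveler's 30% is $692.10. Cost to traveler: $939.10. OOP to date $2,553.10.
Claim 3 — $11,053: deductible met; 30% of $11,053 = $3,315.90. Cost to traveler: $3,315.90. OOP to date $5,869.

$3,315.90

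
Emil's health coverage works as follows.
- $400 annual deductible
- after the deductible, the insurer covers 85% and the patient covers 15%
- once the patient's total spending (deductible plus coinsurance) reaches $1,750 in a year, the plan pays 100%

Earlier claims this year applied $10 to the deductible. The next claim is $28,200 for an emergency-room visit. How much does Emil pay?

$10 of the $400 deductible is already met, leaving $390.
That leaves $28,200 − $390 = $27,810 for coinsurance.
Patient's 15% share of $27,810 is $4,171.50.
Patient responsibility before any cap: $390 + $4,171.50 = $4,561.50.
Year-to-date out-of-pocket would reach $10 + $4,561.50 = $4,571.50, above the $1,750 maximum, so the patient pays only $1,750 − $10 = $1,740.

$1,740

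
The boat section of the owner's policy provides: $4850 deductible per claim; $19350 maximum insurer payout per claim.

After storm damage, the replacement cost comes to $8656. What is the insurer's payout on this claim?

$3806

Subtract the deductible: $8656 − $4850 = $3806.
That's under the $19350 cap, so the insurer reimburses the full $3806.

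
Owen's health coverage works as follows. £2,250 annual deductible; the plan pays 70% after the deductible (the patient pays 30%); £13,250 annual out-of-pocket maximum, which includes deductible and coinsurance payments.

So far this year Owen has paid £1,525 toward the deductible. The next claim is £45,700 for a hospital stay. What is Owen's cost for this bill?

Remaining deductible: £2,250 − £1,525 = £725.
That leaves £45,700 − £725 = £44,975 for coinsurance.
Patient's 30% share of £44,975 is £13,492.50.
That puts the patient's cost at £725 + £13,492.50 = £14,217.50 before any cap.
Adding £14,217.50 to the £1,525 already spent would give £15,742.50, which exceeds the £13,250 cap; the patient pays just £13,250 − £1,525 = £11,725.

£11,725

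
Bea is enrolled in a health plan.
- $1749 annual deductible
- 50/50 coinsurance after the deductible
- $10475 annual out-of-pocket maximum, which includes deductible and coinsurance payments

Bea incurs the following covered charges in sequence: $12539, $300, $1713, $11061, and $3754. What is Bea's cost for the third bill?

$856.50

Claim 1 ($12539): deductible takes $1749, $10790 remains; patient's 50% is $5395. Patient owes $7144 (running OOP $7144).
Claim 2 ($300): deductible already satisfied, so patient's share is 50% × $300 = $150. Cost to patient: $150. OOP to date $7294.
Claim 3 ($1713): 50% coinsurance on $1713 = $856.50. Patient pays $856.50; OOP now $8150.50.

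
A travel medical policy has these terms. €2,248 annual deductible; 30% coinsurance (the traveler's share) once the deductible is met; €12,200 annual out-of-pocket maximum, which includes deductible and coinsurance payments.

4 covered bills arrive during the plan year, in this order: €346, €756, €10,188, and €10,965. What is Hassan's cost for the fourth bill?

€3,289.50

Claim 1 — €346: all of it applies to the deductible. Traveler pays €346; OOP now €346.
Claim 2 — €756: all of it applies to the deductible. Traveler owes €756 (running OOP €1,102).
Claim 3 — €10,188: €1,146 to deductible, leaving €9,042; traveler's 30% is €2,712.60. Traveler pays €3,858.60; OOP now €4,960.60.
Claim 4 — €10,965: deductible met; 30% of €10,965 = €3,289.50. Traveler pays €3,289.50; OOP now €8,250.10.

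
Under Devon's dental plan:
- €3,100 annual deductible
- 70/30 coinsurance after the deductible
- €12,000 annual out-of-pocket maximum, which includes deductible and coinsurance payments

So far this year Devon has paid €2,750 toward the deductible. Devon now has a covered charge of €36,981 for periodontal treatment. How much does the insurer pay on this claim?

€27,731

Deductible still to meet: €3,100 − €2,750 = €350.
That leaves €36,981 − €350 = €36,631 for coinsurance.
Coinsurance: €36,631 × 30% = €10,989.30.
So the patient owes €350 + €10,989.30 = €11,339.30 before any cap.
Year-to-date out-of-pocket would reach €2,750 + €11,339.30 = €14,089.30, above the €12,000 maximum, so the patient pays only €12,000 − €2,750 = €9,250.
The insurer covers the remainder: €36,981 − €9,250 = €27,731.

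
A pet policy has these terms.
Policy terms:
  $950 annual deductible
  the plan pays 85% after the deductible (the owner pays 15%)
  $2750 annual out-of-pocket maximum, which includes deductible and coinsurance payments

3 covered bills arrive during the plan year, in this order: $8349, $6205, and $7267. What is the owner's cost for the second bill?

Bill 1, $8349: $950 to deductible, leaving $7399; 15% of $7399 = $1109.85. Owner owes $2059.85 (running OOP $2059.85).
Bill 2, $6205: deductible met; 15% of $6205 = $930.75. Adding that to $2059.85 gives $2990.60, past the $2750 cap; owner pays only $2750 − $2059.85 = $690.15.

$690.15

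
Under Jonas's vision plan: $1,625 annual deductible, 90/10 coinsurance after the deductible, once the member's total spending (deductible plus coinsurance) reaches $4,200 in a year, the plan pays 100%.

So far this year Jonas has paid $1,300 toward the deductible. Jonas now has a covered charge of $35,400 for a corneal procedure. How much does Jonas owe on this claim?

Deductible still to meet: $1,625 − $1,300 = $325.
The remaining $35,075 (= $35,400 − $325) moves to coinsurance.
Coinsurance: $35,075 × 10% = $3,507.50.
So the member owes $325 + $3,507.50 = $3,832.50 before any cap.
That would bring total out-of-pocket to $5,132.50, past the $4,200 cap. The member is capped at $4,200 − $1,300 = $2,900 on this claim.

$2,900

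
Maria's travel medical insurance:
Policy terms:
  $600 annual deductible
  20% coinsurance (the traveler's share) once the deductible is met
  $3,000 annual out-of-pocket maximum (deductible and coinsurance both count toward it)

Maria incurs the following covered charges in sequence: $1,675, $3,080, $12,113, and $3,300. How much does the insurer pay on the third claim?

Claim 1 — $1,675: deductible takes $600, $1,075 remains; coinsurance $1,075 × 20% = $215. Traveler owes $815 (running OOP $815). Insurer: $1,675 − $815 = $860.
Claim 2 — $3,080: 20% coinsurance on $3,080 = $616. Cost to traveler: $616. OOP to date $1,431. Insurer: $3,080 − $616 = $2,464.
Claim 3 — $12,113: 20% coinsurance on $12,113 = $2,422.60. That would push OOP to $3,853.60, over the $3,000 cap, so traveler pays $3,000 − $1,431 = $1,569. Insurer: $12,113 − $1,569 = $10,544.

$10,544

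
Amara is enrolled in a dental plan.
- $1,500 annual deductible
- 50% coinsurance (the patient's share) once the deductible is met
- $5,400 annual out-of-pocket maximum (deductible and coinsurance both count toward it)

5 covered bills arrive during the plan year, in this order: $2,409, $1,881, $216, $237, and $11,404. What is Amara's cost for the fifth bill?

$2,278.50

Bill 1, $2,409: deductible takes $1,500, $909 remains; coinsurance $909 × 50% = $454.50. Patient owes $1,954.50 (running OOP $1,954.50).
Bill 2, $1,881: 50% coinsurance on $1,881 = $940.50. Cost to patient: $940.50. OOP to date $2,895.
Bill 3, $216: deductible met; 50% of $216 = $108. Patient pays $108; OOP now $3,003.
Bill 4, $237: deductible already satisfied, so patient's share is 50% × $237 = $118.50. Patient owes $118.50 (running OOP $3,121.50).
Bill 5, $11,404: deductible met; 50% of $11,404 = $5,702. That would push OOP to $8,823.50, over the $5,400 cap, so patient pays $5,400 − $3,121.50 = $2,278.50.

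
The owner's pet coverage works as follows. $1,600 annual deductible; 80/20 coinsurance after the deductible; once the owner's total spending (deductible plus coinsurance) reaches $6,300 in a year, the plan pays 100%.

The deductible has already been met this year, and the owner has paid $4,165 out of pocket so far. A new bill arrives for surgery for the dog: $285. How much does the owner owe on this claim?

With the deductible met, the entire $285 is subject to coinsurance.
20% of $285 = $57 falls to the owner.
Cumulative spending $4,165 + $57 = $4,222 stays under the $6,300 maximum.

$57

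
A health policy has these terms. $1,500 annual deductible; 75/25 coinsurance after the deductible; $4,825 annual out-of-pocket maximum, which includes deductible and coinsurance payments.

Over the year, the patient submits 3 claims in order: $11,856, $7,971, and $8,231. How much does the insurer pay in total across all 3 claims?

$23,233

Bill 1, $11,856: $1,500 finishes the deductible; $10,356 goes to coinsurance; 25% of $10,356 = $2,589. Patient pays $4,089; OOP now $4,089. Insurer: $11,856 − $4,089 = $7,767.
Bill 2, $7,971: 25% coinsurance on $7,971 = $1,992.75. Adding that to $4,089 gives $6,081.75, past the $4,825 cap; patient pays only $4,825 − $4,089 = $736. Plan pays $7,971 − $736 = $7,235.
Bill 3, $8,231: 25% coinsurance on $8,231 = $2,057.75. Adding that to $4,825 gives $6,882.75, past the $4,825 cap; patient pays only $4,825 − $4,825 = $0. Insurer: $8,231 − $0 = $8,231.
Insurer total: $7,767 + $7,235 + $8,231 = $23,233.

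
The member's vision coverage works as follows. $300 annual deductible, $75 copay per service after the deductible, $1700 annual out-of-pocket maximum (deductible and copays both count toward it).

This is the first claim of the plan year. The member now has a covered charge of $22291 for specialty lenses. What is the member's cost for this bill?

$375

Nothing has been paid toward the $300 deductible, so the first $300 of this charge is applied there.
After the $300 deductible portion, $22291 − $300 = $21991 is subject to the copay.
Copay on this service: $75.
That puts the member's cost at $300 + $75 = $375 before any cap.
Cumulative spending $0 + $375 = $375 stays under the $1700 maximum.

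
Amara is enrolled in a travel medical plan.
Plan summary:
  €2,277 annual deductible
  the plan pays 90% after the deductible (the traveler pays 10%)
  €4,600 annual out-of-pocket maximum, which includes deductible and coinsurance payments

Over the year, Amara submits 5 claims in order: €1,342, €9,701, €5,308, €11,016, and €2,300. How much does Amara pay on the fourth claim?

#1 (€1,342): fully absorbed by the deductible. Traveler owes €1,342 (running OOP €1,342).
#2 (€9,701): deductible takes €935, €8,766 remains; coinsurance €8,766 × 10% = €876.60. Cost to traveler: €1,811.60. OOP to date €3,153.60.
#3 (€5,308): 10% coinsurance on €5,308 = €530.80. Traveler owes €530.80 (running OOP €3,684.40).
#4 (€11,016): deductible met; 10% of €11,016 = €1,101.60. Adding that to €3,684.40 gives €4,786, past the €4,600 cap; traveler pays only €4,600 − €3,684.40 = €915.60.

€915.60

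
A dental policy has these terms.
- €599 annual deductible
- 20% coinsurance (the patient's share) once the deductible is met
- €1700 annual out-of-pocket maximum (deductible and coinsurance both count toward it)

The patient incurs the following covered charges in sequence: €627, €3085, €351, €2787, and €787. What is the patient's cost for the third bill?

Bill 1, €627: €599 to deductible, leaving €28; patient's 20% is €5.60. Patient owes €604.60 (running OOP €604.60).
Bill 2, €3085: deductible met; 20% of €3085 = €617. Patient pays €617; OOP now €1221.60.
Bill 3, €351: deductible met; 20% of €351 = €70.20. Patient owes €70.20 (running OOP €1291.80).

€70.20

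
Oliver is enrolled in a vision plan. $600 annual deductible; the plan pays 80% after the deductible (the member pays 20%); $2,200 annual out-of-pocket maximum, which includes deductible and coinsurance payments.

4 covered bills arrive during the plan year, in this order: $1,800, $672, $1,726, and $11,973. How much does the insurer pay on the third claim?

Claim 1 ($1,800): $600 to deductible, leaving $1,200; member's 20% is $240. Member pays $840; OOP now $840. Plan pays $1,800 − $840 = $960.
Claim 2 ($672): 20% coinsurance on $672 = $134.40. Member pays $134.40; OOP now $974.40. Insurer: $672 − $134.40 = $537.60.
Claim 3 ($1,726): 20% coinsurance on $1,726 = $345.20. Member pays $345.20; OOP now $1,319.60. Insurer: $1,726 − $345.20 = $1,380.80.

$1,380.80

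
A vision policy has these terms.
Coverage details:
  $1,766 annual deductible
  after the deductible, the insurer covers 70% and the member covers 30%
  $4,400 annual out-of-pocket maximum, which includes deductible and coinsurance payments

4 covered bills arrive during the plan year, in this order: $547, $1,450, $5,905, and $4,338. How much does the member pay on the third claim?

Claim 1 — $547: entire amount goes to the deductible. Member pays $547; OOP now $547.
Claim 2 — $1,450: $1,219 to deductible, leaving $231; member's 30% is $69.30. Cost to member: $1,288.30. OOP to date $1,835.30.
Claim 3 — $5,905: 30% coinsurance on $5,905 = $1,771.50. Cost to member: $1,771.50. OOP to date $3,606.80.

$1,771.50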